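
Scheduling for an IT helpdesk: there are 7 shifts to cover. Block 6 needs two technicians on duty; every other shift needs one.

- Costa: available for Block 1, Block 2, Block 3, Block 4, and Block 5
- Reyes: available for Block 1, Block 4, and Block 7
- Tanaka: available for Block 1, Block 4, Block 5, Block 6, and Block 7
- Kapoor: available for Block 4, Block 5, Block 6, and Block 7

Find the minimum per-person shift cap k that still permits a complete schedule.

With 4 technicians and 8 worker-slots to fill, someone must work at least ⌈8/4⌉ = 2 shifts, so k ≥ 2.
k = 2 works: Block 1→Reyes, Block 2→Costa, Block 3→Costa, Block 4→Kapoor, Block 5→Tanaka, Block 6→Tanaka+Kapoor, Block 7→Reyes.
Loads: Costa 2, Reyes 2, Tanaka 2, Kapoor 2 — all ≤ 2.

2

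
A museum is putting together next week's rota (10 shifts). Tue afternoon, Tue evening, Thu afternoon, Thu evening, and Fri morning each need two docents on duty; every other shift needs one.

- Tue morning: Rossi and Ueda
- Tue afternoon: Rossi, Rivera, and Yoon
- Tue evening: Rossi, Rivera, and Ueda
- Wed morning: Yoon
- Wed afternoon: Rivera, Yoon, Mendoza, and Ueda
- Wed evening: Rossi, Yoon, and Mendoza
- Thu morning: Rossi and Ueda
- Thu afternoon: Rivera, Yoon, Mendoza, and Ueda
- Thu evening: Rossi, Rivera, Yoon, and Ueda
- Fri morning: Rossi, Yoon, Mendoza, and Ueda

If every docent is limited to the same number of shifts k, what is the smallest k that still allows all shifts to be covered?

With 5 docents and 15 worker-slots to fill, someone must work at least ⌈15/5⌉ = 3 shifts, so k ≥ 3.
k = 3 works: Tue morning→Rossi, Tue afternoon→Rossi+Rivera, Tue evening→Rivera+Ueda, Wed morning→Yoon, Wed afternoon→Mendoza, Wed evening→Yoon, Thu morning→Rossi, Thu afternoon→Rivera+Mendoza, Thu evening→Yoon+Ueda, Fri morning→Mendoza+Ueda.
Loads: Rossi 3, Rivera 3, Yoon 3, Mendoza 3, Ueda 3 — all ≤ 3.

3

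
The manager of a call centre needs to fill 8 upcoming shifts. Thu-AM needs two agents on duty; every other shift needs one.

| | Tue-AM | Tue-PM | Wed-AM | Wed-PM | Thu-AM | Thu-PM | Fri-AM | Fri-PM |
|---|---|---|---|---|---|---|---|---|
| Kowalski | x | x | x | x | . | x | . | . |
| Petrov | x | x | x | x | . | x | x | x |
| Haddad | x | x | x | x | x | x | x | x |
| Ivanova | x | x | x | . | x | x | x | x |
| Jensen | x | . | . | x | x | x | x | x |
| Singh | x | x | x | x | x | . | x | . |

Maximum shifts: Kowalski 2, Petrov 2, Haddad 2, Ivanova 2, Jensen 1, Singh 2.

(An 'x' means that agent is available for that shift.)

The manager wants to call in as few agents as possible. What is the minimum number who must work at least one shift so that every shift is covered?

5

9 slots to fill and no one can take more than 2, so at least ⌈9/2⌉ = 5 agents are needed.
Kowalski, Petrov, Haddad, Ivanova, and Jensen alone can cover everything: Tue-AM→Ivanova, Tue-PM→Kowalski, Wed-AM→Kowalski, Wed-PM→Petrov, Thu-AM→Haddad+Ivanova, Thu-PM→Jensen, Fri-AM→Petrov, Fri-PM→Haddad.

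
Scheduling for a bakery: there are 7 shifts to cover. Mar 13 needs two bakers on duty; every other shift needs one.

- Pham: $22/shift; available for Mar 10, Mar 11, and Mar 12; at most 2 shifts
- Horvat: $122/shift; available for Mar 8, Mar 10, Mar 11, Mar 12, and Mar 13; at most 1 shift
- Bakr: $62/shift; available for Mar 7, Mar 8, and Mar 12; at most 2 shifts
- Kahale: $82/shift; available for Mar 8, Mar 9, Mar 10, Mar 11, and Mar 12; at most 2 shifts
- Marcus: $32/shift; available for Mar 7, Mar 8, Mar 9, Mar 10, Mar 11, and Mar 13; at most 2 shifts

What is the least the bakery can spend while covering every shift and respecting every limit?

$436

Mar 13 can only be covered by Horvat and Marcus, so that assignment is forced.
Picking the cheapest available baker for each shift independently would cost $316, but that ignores the shift limits.
An optimal schedule: Mar 7→Marcus, Mar 8→Bakr, Mar 9→Kahale, Mar 10→Pham, Mar 11→Pham, Mar 12→Bakr, Mar 13→Marcus+Horvat.
Total: 32 + 62 + 82 + 22 + 22 + 62 + 32 + 122 = $436.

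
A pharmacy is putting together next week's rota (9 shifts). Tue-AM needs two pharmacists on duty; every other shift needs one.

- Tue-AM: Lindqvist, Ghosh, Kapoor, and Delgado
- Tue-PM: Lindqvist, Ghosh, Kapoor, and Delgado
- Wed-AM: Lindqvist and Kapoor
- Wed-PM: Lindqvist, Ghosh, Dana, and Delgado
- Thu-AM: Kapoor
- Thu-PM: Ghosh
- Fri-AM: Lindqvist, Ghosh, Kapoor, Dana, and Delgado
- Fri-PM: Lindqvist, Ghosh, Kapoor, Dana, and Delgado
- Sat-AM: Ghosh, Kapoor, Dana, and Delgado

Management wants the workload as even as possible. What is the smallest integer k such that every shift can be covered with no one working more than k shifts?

With 5 pharmacists and 10 worker-slots to fill, someone must work at least ⌈10/5⌉ = 2 shifts, so k ≥ 2.
k = 2 works: Tue-AM→Kapoor+Delgado, Tue-PM→Lindqvist, Wed-AM→Lindqvist, Wed-PM→Ghosh, Thu-AM→Kapoor, Thu-PM→Ghosh, Fri-AM→Dana, Fri-PM→Delgado, Sat-AM→Dana.
Loads: Lindqvist 2, Ghosh 2, Kapoor 2, Dana 2, Delgado 2 — all ≤ 2.

2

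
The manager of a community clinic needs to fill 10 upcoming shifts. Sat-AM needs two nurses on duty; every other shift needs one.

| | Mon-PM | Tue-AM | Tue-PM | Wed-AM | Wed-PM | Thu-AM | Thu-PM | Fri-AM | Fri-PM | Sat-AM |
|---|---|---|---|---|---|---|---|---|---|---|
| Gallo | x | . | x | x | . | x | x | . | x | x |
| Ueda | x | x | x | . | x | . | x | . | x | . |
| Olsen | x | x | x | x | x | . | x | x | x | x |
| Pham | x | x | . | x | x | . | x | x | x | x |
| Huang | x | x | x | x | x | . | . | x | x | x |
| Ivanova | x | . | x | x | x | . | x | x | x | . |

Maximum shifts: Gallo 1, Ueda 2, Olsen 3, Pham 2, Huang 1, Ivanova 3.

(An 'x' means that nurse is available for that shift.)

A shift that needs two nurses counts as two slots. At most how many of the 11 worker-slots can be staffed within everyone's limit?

Total capacity across all nurses is 1+2+3+2+1+3 = 12, and 11 slots are needed, so at most 11 can be filled.
An assignment achieving 11: Mon-PM→Huang, Tue-AM→Ueda, Tue-PM→Ueda, Wed-AM→Olsen, Wed-PM→Pham, Thu-AM→Gallo, Thu-PM→Ivanova, Fri-AM→Olsen, Fri-PM→Ivanova, Sat-AM→Olsen+Pham.
Loads: Gallo 1/1, Ueda 2/2, Olsen 3/3, Pham 2/2, Huang 1/1, Ivanova 2/3.

11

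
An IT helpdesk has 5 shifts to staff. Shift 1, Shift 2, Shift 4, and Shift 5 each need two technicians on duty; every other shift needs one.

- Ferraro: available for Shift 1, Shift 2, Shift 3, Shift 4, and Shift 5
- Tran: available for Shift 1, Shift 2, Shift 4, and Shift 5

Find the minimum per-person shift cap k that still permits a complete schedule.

5

With 2 technicians and 9 worker-slots to fill, someone must work at least ⌈9/2⌉ = 5 shifts, so k ≥ 5.
k = 5 works: Shift 1→Ferraro+Tran, Shift 2→Ferraro+Tran, Shift 3→Ferraro, Shift 4→Ferraro+Tran, Shift 5→Ferraro+Tran.
Loads: Ferraro 5, Tran 4 — all ≤ 5.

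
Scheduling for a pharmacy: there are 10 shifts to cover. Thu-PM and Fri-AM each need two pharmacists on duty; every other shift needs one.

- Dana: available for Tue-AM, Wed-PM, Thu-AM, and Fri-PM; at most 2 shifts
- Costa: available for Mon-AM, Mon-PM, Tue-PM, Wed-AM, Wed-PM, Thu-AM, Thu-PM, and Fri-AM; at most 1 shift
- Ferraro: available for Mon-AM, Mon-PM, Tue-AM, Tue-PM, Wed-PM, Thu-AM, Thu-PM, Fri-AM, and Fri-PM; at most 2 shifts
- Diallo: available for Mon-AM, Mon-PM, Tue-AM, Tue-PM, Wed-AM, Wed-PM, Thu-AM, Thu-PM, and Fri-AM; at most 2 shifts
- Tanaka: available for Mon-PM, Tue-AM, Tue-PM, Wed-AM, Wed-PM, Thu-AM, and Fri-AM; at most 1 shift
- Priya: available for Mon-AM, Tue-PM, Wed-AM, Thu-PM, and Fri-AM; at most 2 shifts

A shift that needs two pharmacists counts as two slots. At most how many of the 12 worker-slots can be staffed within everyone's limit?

Total capacity across all pharmacists is 2+1+2+2+1+2 = 10, and 12 slots are needed, so at most 10 can be filled.
An assignment achieving 10: Mon-AM→Costa, Mon-PM→Ferraro, Tue-AM→Dana, Tue-PM→Priya, Wed-AM→Diallo, Wed-PM→Tanaka, Thu-PM→Ferraro+Diallo, Fri-AM→Priya, Fri-PM→Dana.
Loads: Dana 2/2, Costa 1/1, Ferraro 2/2, Diallo 2/2, Tanaka 1/1, Priya 2/2.

10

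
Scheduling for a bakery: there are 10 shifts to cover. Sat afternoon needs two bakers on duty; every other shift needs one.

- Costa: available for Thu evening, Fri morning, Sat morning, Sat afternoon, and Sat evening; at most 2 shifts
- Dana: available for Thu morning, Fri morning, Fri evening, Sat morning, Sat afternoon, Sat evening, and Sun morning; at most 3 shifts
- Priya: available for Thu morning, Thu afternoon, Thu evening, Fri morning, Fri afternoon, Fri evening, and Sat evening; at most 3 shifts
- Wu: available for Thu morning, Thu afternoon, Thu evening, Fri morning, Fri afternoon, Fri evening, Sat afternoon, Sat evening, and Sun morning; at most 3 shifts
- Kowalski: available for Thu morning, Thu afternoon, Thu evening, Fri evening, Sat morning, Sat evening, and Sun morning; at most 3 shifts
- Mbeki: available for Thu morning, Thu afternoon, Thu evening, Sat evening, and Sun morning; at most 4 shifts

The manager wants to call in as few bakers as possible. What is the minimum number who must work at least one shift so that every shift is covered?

4

11 slots to fill and no one can take more than 4, so at least ⌈11/4⌉ = 3 bakers are needed.
Any 3 bakers together have capacity at most 4+3+3 = 10 < 11 slots, so 3 can never suffice.
Costa, Dana, Priya, and Wu alone can cover everything: Thu morning→Dana, Thu afternoon→Priya, Thu evening→Costa, Fri morning→Wu, Fri afternoon→Priya, Fri evening→Priya, Sat morning→Costa, Sat afternoon→Dana+Wu, Sat evening→Wu, Sun morning→Dana.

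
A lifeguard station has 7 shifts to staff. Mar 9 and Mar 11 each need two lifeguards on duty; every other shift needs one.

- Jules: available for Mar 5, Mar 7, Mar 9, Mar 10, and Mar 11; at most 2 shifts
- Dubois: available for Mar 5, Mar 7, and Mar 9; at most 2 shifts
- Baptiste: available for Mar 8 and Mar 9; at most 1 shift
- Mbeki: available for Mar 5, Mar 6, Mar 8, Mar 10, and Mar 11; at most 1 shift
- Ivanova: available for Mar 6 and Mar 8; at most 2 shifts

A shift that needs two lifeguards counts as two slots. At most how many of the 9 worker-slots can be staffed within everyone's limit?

Total capacity across all lifeguards is 2+2+1+1+2 = 8, and 9 slots are needed, so at most 8 can be filled.
An assignment achieving 8: Mar 5→Dubois, Mar 6→Ivanova, Mar 7→Jules, Mar 8→Ivanova, Mar 9→Dubois+Baptiste, Mar 10→Jules, Mar 11→Mbeki.
Loads: Jules 2/2, Dubois 2/2, Baptiste 1/1, Mbeki 1/1, Ivanova 2/2.

8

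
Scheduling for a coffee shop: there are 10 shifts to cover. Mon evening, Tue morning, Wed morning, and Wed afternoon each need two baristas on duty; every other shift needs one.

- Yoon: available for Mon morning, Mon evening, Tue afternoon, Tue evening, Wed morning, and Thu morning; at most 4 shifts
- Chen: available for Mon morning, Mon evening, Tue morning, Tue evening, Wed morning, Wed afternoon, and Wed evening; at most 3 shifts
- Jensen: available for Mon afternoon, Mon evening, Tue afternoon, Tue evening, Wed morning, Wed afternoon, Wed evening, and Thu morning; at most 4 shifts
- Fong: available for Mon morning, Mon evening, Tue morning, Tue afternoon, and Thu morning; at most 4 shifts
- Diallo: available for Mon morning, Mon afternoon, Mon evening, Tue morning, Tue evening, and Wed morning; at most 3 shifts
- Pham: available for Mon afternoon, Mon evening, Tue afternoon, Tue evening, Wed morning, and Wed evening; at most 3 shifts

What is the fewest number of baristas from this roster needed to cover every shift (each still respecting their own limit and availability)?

14 slots to fill and no one can take more than 4, so at least ⌈14/4⌉ = 4 baristas are needed.
Yoon, Chen, Jensen, and Fong alone can cover everything: Mon morning→Yoon, Mon afternoon→Jensen, Mon evening→Jensen+Fong, Tue morning→Chen+Fong, Tue afternoon→Yoon, Tue evening→Yoon, Wed morning→Yoon+Jensen, Wed afternoon→Chen+Jensen, Wed evening→Chen, Thu morning→Fong.

4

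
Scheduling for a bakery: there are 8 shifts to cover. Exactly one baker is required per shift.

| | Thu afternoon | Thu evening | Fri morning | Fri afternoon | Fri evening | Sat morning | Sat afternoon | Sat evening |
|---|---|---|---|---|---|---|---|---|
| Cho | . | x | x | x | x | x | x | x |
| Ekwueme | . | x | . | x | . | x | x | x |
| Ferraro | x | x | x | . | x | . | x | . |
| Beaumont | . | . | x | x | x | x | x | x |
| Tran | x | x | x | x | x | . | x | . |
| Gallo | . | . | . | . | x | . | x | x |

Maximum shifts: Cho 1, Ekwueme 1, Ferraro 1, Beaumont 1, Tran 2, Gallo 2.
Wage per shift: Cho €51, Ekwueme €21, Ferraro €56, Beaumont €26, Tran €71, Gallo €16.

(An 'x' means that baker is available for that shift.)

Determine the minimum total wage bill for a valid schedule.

€328

Picking the cheapest available baker for each shift independently would cost €193, but that ignores the shift limits.
An optimal schedule: Thu afternoon→Ferraro, Thu evening→Ekwueme, Fri morning→Beaumont, Fri afternoon→Tran, Fri evening→Tran, Sat morning→Cho, Sat afternoon→Gallo, Sat evening→Gallo.
Total: 56 + 21 + 26 + 71 + 71 + 51 + 16 + 16 = €328.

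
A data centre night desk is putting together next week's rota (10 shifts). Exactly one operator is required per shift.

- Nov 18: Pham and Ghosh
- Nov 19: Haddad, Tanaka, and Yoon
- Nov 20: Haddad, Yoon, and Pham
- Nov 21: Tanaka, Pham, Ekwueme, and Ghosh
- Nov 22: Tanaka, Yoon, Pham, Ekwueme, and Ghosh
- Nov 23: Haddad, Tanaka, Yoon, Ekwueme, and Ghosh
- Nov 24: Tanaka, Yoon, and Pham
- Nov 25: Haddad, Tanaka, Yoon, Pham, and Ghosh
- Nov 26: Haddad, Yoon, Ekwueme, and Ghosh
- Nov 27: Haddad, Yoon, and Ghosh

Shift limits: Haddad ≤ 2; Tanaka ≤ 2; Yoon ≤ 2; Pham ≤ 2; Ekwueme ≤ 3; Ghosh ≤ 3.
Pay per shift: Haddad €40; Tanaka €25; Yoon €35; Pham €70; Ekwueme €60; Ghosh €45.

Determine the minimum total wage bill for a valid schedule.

€395

Picking the cheapest available operator for each shift independently would cost €300, but that ignores the shift limits.
An optimal schedule: Nov 18→Ghosh, Nov 19→Tanaka, Nov 20→Yoon, Nov 21→Ghosh, Nov 22→Ghosh, Nov 23→Ekwueme, Nov 24→Tanaka, Nov 25→Haddad, Nov 26→Haddad, Nov 27→Yoon.
Total: 45 + 25 + 35 + 45 + 45 + 60 + 25 + 40 + 40 + 35 = €395.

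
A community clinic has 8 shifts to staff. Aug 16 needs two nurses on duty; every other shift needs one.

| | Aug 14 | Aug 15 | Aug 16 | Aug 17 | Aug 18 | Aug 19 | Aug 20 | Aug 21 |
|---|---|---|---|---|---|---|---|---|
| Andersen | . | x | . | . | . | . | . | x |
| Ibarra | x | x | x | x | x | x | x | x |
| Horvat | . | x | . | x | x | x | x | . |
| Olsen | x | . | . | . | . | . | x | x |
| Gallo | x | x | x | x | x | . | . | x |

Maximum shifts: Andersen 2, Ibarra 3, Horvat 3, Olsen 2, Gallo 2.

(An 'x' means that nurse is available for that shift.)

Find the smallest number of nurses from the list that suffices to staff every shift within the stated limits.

9 slots to fill and no one can take more than 3, so at least ⌈9/3⌉ = 3 nurses are needed.
Any 3 nurses together have capacity at most 3+3+2 = 8 < 9 slots, so 3 can never suffice.
Andersen, Ibarra, Horvat, and Gallo alone can cover everything: Aug 14→Ibarra, Aug 15→Andersen, Aug 16→Ibarra+Gallo, Aug 17→Horvat, Aug 18→Horvat, Aug 19→Ibarra, Aug 20→Horvat, Aug 21→Andersen.

4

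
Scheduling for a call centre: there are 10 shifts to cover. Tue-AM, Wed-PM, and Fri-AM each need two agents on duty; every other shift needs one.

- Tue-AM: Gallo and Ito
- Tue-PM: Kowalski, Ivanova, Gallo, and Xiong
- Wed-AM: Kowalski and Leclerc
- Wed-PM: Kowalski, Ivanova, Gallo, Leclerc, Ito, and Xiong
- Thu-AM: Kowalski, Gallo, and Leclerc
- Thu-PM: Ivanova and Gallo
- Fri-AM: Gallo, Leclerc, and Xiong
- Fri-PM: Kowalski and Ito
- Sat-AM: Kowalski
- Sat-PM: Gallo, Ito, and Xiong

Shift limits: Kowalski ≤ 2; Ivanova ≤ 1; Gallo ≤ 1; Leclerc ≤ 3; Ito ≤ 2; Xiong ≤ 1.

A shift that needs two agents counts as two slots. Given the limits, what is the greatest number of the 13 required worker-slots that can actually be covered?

Total capacity across all agents is 2+1+1+3+2+1 = 10, and 13 slots are needed, so at most 10 can be filled.
An assignment achieving 10: Tue-AM→Gallo+Ito, Wed-AM→Kowalski, Wed-PM→Leclerc, Thu-AM→Leclerc, Thu-PM→Ivanova, Fri-AM→Leclerc+Xiong, Fri-PM→Ito, Sat-AM→Kowalski.
Loads: Kowalski 2/2, Ivanova 1/1, Gallo 1/1, Leclerc 3/3, Ito 2/2, Xiong 1/1.

10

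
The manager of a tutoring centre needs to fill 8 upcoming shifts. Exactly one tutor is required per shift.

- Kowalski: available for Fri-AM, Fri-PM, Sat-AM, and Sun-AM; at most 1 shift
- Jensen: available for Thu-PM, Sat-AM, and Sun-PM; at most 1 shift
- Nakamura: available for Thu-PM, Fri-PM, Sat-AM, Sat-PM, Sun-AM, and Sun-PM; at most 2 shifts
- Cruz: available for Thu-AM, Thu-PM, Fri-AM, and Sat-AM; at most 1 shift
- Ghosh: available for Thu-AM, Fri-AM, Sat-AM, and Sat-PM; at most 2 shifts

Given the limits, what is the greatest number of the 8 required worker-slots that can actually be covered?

Total capacity across all tutors is 1+1+2+1+2 = 7, and 8 slots are needed, so at most 7 can be filled.
An assignment achieving 7: Thu-AM→Cruz, Fri-AM→Ghosh, Fri-PM→Kowalski, Sat-AM→Ghosh, Sat-PM→Nakamura, Sun-AM→Nakamura, Sun-PM→Jensen.
Loads: Kowalski 1/1, Jensen 1/1, Nakamura 2/2, Cruz 1/1, Ghosh 2/2.

7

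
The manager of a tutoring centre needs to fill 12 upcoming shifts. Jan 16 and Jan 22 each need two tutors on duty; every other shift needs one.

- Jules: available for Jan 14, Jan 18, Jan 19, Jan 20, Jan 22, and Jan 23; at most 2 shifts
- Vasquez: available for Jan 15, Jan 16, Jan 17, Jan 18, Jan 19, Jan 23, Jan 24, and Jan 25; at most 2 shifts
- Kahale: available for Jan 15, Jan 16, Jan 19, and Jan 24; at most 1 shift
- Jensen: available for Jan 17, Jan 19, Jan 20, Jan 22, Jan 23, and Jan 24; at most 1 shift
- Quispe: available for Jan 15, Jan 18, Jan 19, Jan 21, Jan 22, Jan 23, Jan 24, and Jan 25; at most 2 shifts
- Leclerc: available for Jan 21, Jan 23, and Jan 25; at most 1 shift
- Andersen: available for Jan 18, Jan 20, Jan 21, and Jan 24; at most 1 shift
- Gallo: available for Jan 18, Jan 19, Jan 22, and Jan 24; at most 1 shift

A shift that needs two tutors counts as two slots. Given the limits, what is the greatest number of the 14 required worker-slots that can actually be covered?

11

Total capacity across all tutors is 2+2+1+1+2+1+1+1 = 11, and 14 slots are needed, so at most 11 can be filled.
An assignment achieving 11: Jan 14→Jules, Jan 15→Quispe, Jan 16→Vasquez+Kahale, Jan 17→Vasquez, Jan 18→Andersen, Jan 20→Jules, Jan 21→Quispe, Jan 22→Jensen+Gallo, Jan 25→Leclerc.
Loads: Jules 2/2, Vasquez 2/2, Kahale 1/1, Jensen 1/1, Quispe 2/2, Leclerc 1/1, Andersen 1/1, Gallo 1/1.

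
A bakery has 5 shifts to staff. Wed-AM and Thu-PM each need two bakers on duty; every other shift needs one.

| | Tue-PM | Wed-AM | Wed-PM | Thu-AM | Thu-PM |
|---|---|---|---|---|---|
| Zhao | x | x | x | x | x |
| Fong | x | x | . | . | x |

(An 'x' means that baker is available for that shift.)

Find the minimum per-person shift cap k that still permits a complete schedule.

With 2 bakers and 7 worker-slots to fill, someone must work at least ⌈7/2⌉ = 4 shifts, so k ≥ 4.
k = 4 works: Tue-PM→Fong, Wed-AM→Zhao+Fong, Wed-PM→Zhao, Thu-AM→Zhao, Thu-PM→Zhao+Fong.
Loads: Zhao 4, Fong 3 — all ≤ 4.

4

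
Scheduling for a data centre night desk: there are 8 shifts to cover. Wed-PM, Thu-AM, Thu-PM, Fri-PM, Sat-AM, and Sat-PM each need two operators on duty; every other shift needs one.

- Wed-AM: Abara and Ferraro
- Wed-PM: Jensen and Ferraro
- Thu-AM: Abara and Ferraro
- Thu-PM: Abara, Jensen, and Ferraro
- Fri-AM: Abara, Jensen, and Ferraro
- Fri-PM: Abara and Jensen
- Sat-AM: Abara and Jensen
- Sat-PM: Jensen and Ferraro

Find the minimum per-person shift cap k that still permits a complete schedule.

5

With 3 operators and 14 worker-slots to fill, someone must work at least ⌈14/3⌉ = 5 shifts, so k ≥ 5.
k = 5 works: Wed-AM→Abara, Wed-PM→Jensen+Ferraro, Thu-AM→Abara+Ferraro, Thu-PM→Abara+Jensen, Fri-AM→Ferraro, Fri-PM→Abara+Jensen, Sat-AM→Abara+Jensen, Sat-PM→Jensen+Ferraro.
Loads: Abara 5, Jensen 5, Ferraro 4 — all ≤ 5.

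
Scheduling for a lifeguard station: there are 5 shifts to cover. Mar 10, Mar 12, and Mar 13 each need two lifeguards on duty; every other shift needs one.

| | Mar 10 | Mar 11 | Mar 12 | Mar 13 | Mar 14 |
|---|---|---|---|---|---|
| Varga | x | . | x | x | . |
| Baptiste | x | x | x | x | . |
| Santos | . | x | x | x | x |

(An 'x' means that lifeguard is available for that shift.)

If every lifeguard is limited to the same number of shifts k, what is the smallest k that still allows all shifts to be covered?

With 3 lifeguards and 8 worker-slots to fill, someone must work at least ⌈8/3⌉ = 3 shifts, so k ≥ 3.
k = 3 works: Mar 10→Varga+Baptiste, Mar 11→Baptiste, Mar 12→Varga+Baptiste, Mar 13→Varga+Santos, Mar 14→Santos.
Loads: Varga 3, Baptiste 3, Santos 2 — all ≤ 3.

3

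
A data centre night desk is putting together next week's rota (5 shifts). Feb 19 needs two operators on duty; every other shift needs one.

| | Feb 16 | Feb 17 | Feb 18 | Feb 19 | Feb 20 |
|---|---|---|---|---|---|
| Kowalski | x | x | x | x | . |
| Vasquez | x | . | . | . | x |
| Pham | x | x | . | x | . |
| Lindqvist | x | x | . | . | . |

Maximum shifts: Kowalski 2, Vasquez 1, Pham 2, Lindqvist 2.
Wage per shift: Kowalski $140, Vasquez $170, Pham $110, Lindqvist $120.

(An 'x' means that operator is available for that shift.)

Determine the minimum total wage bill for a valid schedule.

Feb 18 can only be covered by Kowalski, so that assignment is forced.
Feb 19 can only be covered by Kowalski and Pham, so that assignment is forced.
Feb 20 can only be covered by Vasquez, so that assignment is forced.
Picking the cheapest available operator for each shift independently would cost $780, but that ignores the shift limits.
An optimal schedule: Feb 16→Lindqvist, Feb 17→Pham, Feb 18→Kowalski, Feb 19→Kowalski+Pham, Feb 20→Vasquez.
Total: 120 + 110 + 140 + 140 + 110 + 170 = $790.

$790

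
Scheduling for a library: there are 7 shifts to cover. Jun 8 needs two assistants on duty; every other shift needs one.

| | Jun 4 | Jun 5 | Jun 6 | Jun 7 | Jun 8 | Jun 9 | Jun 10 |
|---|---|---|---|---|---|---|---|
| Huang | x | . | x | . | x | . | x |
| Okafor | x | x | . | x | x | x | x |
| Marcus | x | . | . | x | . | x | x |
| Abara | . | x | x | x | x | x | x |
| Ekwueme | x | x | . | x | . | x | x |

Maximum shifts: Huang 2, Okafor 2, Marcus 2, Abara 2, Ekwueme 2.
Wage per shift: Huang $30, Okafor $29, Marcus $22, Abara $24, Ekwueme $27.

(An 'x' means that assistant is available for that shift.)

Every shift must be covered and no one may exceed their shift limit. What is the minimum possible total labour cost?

Picking the cheapest available assistant for each shift independently would cost $189, but that ignores the shift limits.
An optimal schedule: Jun 4→Marcus, Jun 5→Ekwueme, Jun 6→Abara, Jun 7→Marcus, Jun 8→Abara+Okafor, Jun 9→Ekwueme, Jun 10→Okafor.
Total: 22 + 27 + 24 + 22 + 24 + 29 + 27 + 29 = $204.

$204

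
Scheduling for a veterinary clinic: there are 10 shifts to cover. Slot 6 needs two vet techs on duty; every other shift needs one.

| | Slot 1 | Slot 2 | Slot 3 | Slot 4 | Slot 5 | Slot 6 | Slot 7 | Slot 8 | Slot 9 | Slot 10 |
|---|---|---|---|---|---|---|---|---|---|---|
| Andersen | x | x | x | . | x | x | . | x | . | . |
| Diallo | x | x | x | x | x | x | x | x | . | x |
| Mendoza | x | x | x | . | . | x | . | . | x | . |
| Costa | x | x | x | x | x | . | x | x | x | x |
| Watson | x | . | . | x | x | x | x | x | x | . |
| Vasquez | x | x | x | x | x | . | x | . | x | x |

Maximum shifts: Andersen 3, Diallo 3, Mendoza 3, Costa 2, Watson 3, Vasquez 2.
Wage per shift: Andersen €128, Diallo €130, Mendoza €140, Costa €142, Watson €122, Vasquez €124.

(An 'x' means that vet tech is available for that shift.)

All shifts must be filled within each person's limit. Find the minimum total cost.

Picking the cheapest available vet tech for each shift independently would cost €1354, but that ignores the shift limits.
An optimal schedule: Slot 1→Diallo, Slot 2→Andersen, Slot 3→Andersen, Slot 4→Watson, Slot 5→Diallo, Slot 6→Andersen+Diallo, Slot 7→Watson, Slot 8→Watson, Slot 9→Vasquez, Slot 10→Vasquez.
Total: 130 + 128 + 128 + 122 + 130 + 128 + 130 + 122 + 122 + 124 + 124 = €1388.

€1388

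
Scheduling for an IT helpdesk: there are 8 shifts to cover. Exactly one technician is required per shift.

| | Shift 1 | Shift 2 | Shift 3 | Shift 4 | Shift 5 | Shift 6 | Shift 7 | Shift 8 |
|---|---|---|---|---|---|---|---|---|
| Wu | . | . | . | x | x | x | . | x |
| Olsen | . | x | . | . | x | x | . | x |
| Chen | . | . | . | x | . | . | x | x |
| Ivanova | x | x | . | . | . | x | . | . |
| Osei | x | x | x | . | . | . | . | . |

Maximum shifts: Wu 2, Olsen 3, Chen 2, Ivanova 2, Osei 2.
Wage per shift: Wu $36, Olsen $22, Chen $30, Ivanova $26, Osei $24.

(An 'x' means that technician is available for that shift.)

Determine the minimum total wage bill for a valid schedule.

Shift 3 can only be covered by Osei, so that assignment is forced.
Shift 7 can only be covered by Chen, so that assignment is forced.
Picking the cheapest available technician for each shift independently would cost $196, but that ignores the shift limits.
An optimal schedule: Shift 1→Osei, Shift 2→Olsen, Shift 3→Osei, Shift 4→Chen, Shift 5→Olsen, Shift 6→Ivanova, Shift 7→Chen, Shift 8→Olsen.
Total: 24 + 22 + 24 + 30 + 22 + 26 + 30 + 22 = $200.

$200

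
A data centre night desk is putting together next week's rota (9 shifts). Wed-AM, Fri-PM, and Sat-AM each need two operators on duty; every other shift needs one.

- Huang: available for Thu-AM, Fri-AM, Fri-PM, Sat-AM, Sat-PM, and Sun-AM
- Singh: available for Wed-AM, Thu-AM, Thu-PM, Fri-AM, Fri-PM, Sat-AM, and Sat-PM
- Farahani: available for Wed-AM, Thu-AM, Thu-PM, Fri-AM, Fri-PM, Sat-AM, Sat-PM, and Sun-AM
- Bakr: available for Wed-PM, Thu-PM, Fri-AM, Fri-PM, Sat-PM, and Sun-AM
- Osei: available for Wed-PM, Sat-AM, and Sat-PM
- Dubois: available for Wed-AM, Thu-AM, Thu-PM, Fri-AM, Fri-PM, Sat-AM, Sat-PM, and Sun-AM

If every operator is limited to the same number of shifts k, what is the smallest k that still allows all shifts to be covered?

2

With 6 operators and 12 worker-slots to fill, someone must work at least ⌈12/6⌉ = 2 shifts, so k ≥ 2.
k = 2 works: Wed-AM→Singh+Farahani, Wed-PM→Bakr, Thu-AM→Huang, Thu-PM→Singh, Fri-AM→Farahani, Fri-PM→Bakr+Dubois, Sat-AM→Osei+Dubois, Sat-PM→Osei, Sun-AM→Huang.
Loads: Huang 2, Singh 2, Farahani 2, Bakr 2, Osei 2, Dubois 2 — all ≤ 2.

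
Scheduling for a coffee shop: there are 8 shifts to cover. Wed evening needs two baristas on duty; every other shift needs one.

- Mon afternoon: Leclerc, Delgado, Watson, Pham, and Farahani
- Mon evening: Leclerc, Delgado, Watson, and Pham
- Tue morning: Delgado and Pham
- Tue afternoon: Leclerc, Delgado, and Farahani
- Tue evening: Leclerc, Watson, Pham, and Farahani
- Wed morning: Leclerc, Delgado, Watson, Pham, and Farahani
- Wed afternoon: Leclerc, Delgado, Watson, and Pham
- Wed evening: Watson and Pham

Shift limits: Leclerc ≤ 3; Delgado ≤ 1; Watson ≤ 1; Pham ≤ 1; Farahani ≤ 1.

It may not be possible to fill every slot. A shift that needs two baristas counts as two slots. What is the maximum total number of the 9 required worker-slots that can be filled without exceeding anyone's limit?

7

Total capacity across all baristas is 3+1+1+1+1 = 7, and 9 slots are needed, so at most 7 can be filled.
An assignment achieving 7: Mon afternoon→Farahani, Mon evening→Leclerc, Tue morning→Delgado, Tue afternoon→Leclerc, Tue evening→Leclerc, Wed evening→Watson+Pham.
Loads: Leclerc 3/3, Delgado 1/1, Watson 1/1, Pham 1/1, Farahani 1/1.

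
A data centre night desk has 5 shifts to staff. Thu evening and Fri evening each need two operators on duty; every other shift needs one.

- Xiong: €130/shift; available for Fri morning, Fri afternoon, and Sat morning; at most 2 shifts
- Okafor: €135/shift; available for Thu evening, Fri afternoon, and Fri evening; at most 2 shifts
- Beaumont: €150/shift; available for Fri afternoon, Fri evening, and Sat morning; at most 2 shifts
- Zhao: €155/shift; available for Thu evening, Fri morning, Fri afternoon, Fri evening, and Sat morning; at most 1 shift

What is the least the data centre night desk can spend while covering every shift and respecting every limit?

Thu evening can only be covered by Okafor and Zhao, so that assignment is forced.
Picking the cheapest available operator for each shift independently would cost €965, but that ignores the shift limits.
An optimal schedule: Thu evening→Okafor+Zhao, Fri morning→Xiong, Fri afternoon→Beaumont, Fri evening→Okafor+Beaumont, Sat morning→Xiong.
Total: 135 + 155 + 130 + 150 + 135 + 150 + 130 = €985.

€985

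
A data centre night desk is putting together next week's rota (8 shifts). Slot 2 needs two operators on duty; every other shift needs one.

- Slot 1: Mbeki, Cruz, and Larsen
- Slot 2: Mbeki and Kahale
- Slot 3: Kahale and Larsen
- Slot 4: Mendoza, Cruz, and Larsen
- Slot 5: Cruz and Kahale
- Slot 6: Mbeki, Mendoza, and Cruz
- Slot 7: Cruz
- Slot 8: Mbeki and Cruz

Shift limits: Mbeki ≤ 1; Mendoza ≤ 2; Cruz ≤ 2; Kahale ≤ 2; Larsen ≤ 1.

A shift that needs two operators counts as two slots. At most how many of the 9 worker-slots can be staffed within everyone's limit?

8

Total capacity across all operators is 1+2+2+2+1 = 8, and 9 slots are needed, so at most 8 can be filled.
An assignment achieving 8: Slot 1→Larsen, Slot 2→Mbeki+Kahale, Slot 3→Kahale, Slot 4→Mendoza, Slot 5→Cruz, Slot 6→Mendoza, Slot 7→Cruz.
Loads: Mbeki 1/1, Mendoza 2/2, Cruz 2/2, Kahale 2/2, Larsen 1/1.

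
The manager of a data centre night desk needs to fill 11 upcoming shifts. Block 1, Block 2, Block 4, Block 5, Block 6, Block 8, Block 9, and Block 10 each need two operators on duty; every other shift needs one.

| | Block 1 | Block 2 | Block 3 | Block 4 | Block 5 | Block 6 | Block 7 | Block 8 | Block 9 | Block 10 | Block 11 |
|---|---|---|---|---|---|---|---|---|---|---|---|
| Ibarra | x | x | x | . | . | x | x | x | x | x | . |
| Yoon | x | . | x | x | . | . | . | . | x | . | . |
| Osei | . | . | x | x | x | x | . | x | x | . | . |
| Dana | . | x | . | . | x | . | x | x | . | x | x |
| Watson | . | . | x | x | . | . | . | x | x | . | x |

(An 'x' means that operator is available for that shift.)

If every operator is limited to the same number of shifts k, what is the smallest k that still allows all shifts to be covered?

4

With 5 operators and 19 worker-slots to fill, someone must work at least ⌈19/5⌉ = 4 shifts, so k ≥ 4.
k = 4 works: Block 1→Ibarra+Yoon, Block 2→Ibarra+Dana, Block 3→Yoon, Block 4→Yoon+Osei, Block 5→Osei+Dana, Block 6→Ibarra+Osei, Block 7→Dana, Block 8→Osei+Watson, Block 9→Yoon+Watson, Block 10→Ibarra+Dana, Block 11→Watson.
Loads: Ibarra 4, Yoon 4, Osei 4, Dana 4, Watson 3 — all ≤ 4.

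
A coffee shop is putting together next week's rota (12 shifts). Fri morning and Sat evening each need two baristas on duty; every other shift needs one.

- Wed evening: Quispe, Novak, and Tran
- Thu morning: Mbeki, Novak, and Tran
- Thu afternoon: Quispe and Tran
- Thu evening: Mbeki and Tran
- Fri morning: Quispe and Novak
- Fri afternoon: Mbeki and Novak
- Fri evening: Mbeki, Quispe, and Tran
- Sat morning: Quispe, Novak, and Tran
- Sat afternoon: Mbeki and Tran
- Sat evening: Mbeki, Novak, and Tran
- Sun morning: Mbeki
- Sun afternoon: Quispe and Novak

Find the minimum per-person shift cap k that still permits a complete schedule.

4

With 4 baristas and 14 worker-slots to fill, someone must work at least ⌈14/4⌉ = 4 shifts, so k ≥ 4.
k = 4 works: Wed evening→Quispe, Thu morning→Novak, Thu afternoon→Quispe, Thu evening→Mbeki, Fri morning→Quispe+Novak, Fri afternoon→Mbeki, Fri evening→Tran, Sat morning→Novak, Sat afternoon→Mbeki, Sat evening→Novak+Tran, Sun morning→Mbeki, Sun afternoon→Quispe.
Loads: Mbeki 4, Quispe 4, Novak 4, Tran 2 — all ≤ 4.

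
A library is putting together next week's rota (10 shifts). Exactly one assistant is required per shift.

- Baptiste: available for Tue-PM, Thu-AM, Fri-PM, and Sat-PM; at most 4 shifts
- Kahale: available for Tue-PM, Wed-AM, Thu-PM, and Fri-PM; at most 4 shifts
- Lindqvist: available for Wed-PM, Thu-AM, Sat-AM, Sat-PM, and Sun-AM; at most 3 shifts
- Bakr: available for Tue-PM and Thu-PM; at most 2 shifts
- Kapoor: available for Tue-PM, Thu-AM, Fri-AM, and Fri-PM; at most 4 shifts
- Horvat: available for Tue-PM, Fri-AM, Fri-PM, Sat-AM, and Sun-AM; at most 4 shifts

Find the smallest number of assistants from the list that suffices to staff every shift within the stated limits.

10 slots to fill and no one can take more than 4, so at least ⌈10/4⌉ = 3 assistants are needed.
Kahale, Lindqvist, and Horvat alone can cover everything: Tue-PM→Kahale, Wed-AM→Kahale, Wed-PM→Lindqvist, Thu-AM→Lindqvist, Thu-PM→Kahale, Fri-AM→Horvat, Fri-PM→Kahale, Sat-AM→Horvat, Sat-PM→Lindqvist, Sun-AM→Horvat.

3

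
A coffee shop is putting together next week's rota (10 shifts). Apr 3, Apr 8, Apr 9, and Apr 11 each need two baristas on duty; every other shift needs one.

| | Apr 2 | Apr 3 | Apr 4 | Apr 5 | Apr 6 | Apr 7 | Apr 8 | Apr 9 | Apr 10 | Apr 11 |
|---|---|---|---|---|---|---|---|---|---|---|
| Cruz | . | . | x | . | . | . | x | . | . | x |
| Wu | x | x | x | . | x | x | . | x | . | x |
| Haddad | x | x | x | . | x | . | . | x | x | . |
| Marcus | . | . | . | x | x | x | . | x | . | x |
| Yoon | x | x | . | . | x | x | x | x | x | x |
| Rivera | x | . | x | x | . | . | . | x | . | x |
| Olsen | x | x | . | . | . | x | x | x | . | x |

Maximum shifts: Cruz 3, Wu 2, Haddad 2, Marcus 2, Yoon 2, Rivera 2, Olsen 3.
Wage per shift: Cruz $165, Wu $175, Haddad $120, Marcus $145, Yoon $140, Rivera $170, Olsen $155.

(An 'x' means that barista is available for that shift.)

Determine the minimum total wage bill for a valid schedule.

$2110

Picking the cheapest available barista for each shift independently would cost $1865, but that ignores the shift limits.
An optimal schedule: Apr 2→Olsen, Apr 3→Yoon+Olsen, Apr 4→Cruz, Apr 5→Marcus, Apr 6→Haddad, Apr 7→Marcus, Apr 8→Yoon+Cruz, Apr 9→Olsen+Rivera, Apr 10→Haddad, Apr 11→Cruz+Rivera.
Total: 155 + 140 + 155 + 165 + 145 + 120 + 145 + 140 + 165 + 155 + 170 + 120 + 165 + 170 = $2110.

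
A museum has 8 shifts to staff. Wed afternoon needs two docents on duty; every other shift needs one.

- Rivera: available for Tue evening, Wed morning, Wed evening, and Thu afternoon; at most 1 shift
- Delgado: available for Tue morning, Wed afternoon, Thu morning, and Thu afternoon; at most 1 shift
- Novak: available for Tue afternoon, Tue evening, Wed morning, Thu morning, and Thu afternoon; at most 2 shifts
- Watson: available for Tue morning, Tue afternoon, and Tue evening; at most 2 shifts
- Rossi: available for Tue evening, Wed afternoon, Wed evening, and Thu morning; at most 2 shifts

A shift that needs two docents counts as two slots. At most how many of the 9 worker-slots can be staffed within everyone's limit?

8

Total capacity across all docents is 1+1+2+2+2 = 8, and 9 slots are needed, so at most 8 can be filled.
An assignment achieving 8: Tue morning→Delgado, Tue afternoon→Watson, Tue evening→Watson, Wed morning→Rivera, Wed afternoon→Rossi, Wed evening→Rossi, Thu morning→Novak, Thu afternoon→Novak.
Loads: Rivera 1/1, Delgado 1/1, Novak 2/2, Watson 2/2, Rossi 2/2.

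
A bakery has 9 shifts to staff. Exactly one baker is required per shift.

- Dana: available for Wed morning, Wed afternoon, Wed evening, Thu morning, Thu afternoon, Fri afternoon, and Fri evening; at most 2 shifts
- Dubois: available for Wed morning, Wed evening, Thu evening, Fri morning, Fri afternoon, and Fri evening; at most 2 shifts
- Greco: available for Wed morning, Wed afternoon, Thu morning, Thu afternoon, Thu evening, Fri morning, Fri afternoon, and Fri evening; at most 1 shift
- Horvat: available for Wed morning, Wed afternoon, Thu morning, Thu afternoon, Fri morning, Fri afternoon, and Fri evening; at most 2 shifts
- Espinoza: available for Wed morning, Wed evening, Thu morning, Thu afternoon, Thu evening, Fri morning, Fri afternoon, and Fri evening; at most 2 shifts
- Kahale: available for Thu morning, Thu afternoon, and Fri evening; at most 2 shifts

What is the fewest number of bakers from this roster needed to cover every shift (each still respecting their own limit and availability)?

9 slots to fill and no one can take more than 2, so at least ⌈9/2⌉ = 5 bakers are needed.
Dana, Dubois, Greco, Horvat, and Espinoza alone can cover everything: Wed morning→Horvat, Wed afternoon→Dana, Wed evening→Dana, Thu morning→Greco, Thu afternoon→Horvat, Thu evening→Dubois, Fri morning→Dubois, Fri afternoon→Espinoza, Fri evening→Espinoza.

5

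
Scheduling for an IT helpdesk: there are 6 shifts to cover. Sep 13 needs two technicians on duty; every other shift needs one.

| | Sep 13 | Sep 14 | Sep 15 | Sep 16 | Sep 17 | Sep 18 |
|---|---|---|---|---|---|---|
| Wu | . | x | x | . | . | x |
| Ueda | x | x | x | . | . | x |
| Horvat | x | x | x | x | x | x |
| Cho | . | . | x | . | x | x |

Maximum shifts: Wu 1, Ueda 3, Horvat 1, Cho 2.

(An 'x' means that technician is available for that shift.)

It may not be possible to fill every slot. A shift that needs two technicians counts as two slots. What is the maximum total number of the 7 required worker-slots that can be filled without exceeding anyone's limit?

6

Total capacity across all technicians is 1+3+1+2 = 7, and 7 slots are needed, so at most 7 can be filled.
Shifts {Sep 13, Sep 16} need 3 slots but only Ueda and Horvat are available for them, supplying at most 2 — so at least 1 slot must go unfilled.
An assignment achieving 6: Sep 13→Ueda, Sep 14→Wu, Sep 15→Ueda, Sep 16→Horvat, Sep 17→Cho, Sep 18→Ueda.
Loads: Wu 1/1, Ueda 3/3, Horvat 1/1, Cho 1/2.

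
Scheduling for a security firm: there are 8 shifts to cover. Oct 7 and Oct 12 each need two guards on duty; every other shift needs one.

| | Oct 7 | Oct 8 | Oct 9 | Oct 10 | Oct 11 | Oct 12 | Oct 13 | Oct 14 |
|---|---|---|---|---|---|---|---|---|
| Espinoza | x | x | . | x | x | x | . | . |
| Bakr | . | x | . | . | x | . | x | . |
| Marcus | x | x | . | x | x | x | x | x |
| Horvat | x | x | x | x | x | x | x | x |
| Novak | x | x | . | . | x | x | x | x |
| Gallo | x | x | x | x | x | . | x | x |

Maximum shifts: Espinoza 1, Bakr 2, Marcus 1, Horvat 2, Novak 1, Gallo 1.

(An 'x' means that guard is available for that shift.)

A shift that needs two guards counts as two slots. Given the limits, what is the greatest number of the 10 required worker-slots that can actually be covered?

8

Total capacity across all guards is 1+2+1+2+1+1 = 8, and 10 slots are needed, so at most 8 can be filled.
An assignment achieving 8: Oct 7→Gallo, Oct 8→Bakr, Oct 9→Horvat, Oct 10→Espinoza, Oct 12→Marcus+Horvat, Oct 13→Bakr, Oct 14→Novak.
Loads: Espinoza 1/1, Bakr 2/2, Marcus 1/1, Horvat 2/2, Novak 1/1, Gallo 1/1.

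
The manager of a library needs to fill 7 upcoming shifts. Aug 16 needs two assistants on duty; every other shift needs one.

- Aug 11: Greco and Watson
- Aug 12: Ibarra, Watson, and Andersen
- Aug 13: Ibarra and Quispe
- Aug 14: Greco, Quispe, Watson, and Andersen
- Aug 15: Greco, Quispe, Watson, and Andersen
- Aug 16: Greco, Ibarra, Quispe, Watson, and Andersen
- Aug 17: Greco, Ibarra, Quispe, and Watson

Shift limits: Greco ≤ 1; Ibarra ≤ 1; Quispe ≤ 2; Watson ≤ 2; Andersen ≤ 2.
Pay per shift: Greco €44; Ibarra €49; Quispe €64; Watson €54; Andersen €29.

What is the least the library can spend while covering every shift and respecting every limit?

€387

Picking the cheapest available assistant for each shift independently would cost €297, but that ignores the shift limits.
An optimal schedule: Aug 11→Greco, Aug 12→Watson, Aug 13→Ibarra, Aug 14→Quispe, Aug 15→Andersen, Aug 16→Watson+Andersen, Aug 17→Quispe.
Total: 44 + 54 + 49 + 64 + 29 + 54 + 29 + 64 = €387.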